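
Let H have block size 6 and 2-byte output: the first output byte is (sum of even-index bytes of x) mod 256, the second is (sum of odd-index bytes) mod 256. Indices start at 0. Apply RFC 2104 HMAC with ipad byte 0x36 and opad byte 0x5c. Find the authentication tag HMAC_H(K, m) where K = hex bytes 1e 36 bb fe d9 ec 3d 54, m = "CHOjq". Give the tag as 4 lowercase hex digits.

Key hex bytes 1e 36 bb fe d9 ec 3d 54 is 8 bytes > B = 6, so hash it first: H(key) = ef 74, then zero-pad to 6 bytes: K' = ef 74 00 00 00 00.
K' ⊕ ipad = d9 42 36 36 36 36.  K' ⊕ opad = b3 28 5c 5c 5c 5c.
Inner input = (K'⊕ipad) ∥ m = d9 42 36 36 36 36 ∥ 43 48 4f 6a 71.
Inner hash: even-index sum = 584 mod 256 = 72; odd-index sum = 352 mod 256 = 96 → 48 60.
Outer input = (K'⊕opad) ∥ inner = b3 28 5c 5c 5c 5c ∥ 48 60.
Outer hash (tag): even-index sum = 435 mod 256 = 179; odd-index sum = 320 mod 256 = 64 → b3 40.

b340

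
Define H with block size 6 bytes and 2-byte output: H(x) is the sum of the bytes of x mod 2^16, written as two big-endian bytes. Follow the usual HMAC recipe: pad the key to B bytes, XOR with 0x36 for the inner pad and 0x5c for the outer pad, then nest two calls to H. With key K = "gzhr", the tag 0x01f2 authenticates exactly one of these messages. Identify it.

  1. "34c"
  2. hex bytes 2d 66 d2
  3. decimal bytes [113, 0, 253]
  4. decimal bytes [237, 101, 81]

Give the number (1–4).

1

Key "gzhr" = 67 7a 68 72 is 4 bytes ≤ B = 6; zero-pad to 6 bytes: K' = 67 7a 68 72 00 00.
K' ⊕ ipad = 51 4c 5e 44 36 36; K' ⊕ opad = 3b 26 34 2e 5c 5c.
m1: inner = H(51 4c 5e 44 36 36 33 34 63) = 02 75; tag = H(3b 26 34 2e 5c 5c 02 75) = 01f2 ← matches
m2: inner = H(51 4c 5e 44 36 36 2d 66 d2) = 03 10; tag = H(3b 26 34 2e 5c 5c 03 10) = 018e
m3: inner = H(51 4c 5e 44 36 36 71 00 fd) = 03 19; tag = H(3b 26 34 2e 5c 5c 03 19) = 0197
m4: inner = H(51 4c 5e 44 36 36 ed 65 51) = 03 4e; tag = H(3b 26 34 2e 5c 5c 03 4e) = 01cc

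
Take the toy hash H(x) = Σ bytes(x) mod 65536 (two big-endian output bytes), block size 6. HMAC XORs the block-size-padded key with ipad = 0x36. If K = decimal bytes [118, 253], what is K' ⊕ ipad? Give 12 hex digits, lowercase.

40cb36363636

Key decimal bytes [118, 253] = 76 fd is 2 bytes ≤ B = 6; zero-pad to 6 bytes: K' = 76 fd 00 00 00 00.
XOR each byte with 0x36: 76⊕36=40, fd⊕36=cb, 00⊕36=36, 00⊕36=36, 00⊕36=36, 00⊕36=36.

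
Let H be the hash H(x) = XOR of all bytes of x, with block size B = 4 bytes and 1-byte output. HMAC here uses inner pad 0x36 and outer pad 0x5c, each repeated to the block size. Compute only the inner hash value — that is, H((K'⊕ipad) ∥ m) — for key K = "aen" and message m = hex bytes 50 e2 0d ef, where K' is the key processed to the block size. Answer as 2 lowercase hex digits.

3a

Key "aen" = 61 65 6e is 3 bytes ≤ B = 4; zero-pad to 4 bytes: K' = 61 65 6e 00.
K' ⊕ ipad = 57 53 58 36.
Inner input = 57 53 58 36 ∥ 50 e2 0d ef.
Inner hash: XOR 57⊕53⊕58⊕36⊕50⊕e2⊕0d⊕ef = 3a.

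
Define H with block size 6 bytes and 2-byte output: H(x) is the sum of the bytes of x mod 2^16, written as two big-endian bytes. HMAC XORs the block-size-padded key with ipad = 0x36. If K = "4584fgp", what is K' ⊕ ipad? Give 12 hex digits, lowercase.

Key "4584fgp" = 34 35 38 34 66 67 70 is 7 bytes > B = 6, so hash it first: H(key) = 02 12, then zero-pad to 6 bytes: K' = 02 12 00 00 00 00.
XOR each byte with 0x36: 02⊕36=34, 12⊕36=24, 00⊕36=36, 00⊕36=36, 00⊕36=36, 00⊕36=36.

342436363636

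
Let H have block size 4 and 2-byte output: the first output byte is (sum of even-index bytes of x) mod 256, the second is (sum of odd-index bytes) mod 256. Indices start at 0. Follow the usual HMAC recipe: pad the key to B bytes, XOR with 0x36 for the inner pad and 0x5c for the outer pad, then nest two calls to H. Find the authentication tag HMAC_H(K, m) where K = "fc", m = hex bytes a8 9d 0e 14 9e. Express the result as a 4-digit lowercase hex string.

70d7

Key "fc" = 66 63 is 2 bytes ≤ B = 4; zero-pad to 4 bytes: K' = 66 63 00 00.
K' ⊕ ipad = 50 55 36 36.  K' ⊕ opad = 3a 3f 5c 5c.
Inner input = (K'⊕ipad) ∥ m = 50 55 36 36 ∥ a8 9d 0e 14 9e.
Inner hash: even-index sum = 474 mod 256 = 218; odd-index sum = 316 mod 256 = 60 → da 3c.
Outer input = (K'⊕opad) ∥ inner = 3a 3f 5c 5c ∥ da 3c.
Outer hash (tag): even-index sum = 368 mod 256 = 112; odd-index sum = 215 mod 256 = 215 → 70 d7.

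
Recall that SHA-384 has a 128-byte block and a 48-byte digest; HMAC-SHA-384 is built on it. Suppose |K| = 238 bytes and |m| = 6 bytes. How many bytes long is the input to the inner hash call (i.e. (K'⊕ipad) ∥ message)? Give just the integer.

Key is 238 > 128 bytes, so it is hashed to 48 bytes then zero-padded to 128: |K'| = 128.
Inner input = (K'⊕ipad) ∥ m → 128 + 6 = 134 bytes.

134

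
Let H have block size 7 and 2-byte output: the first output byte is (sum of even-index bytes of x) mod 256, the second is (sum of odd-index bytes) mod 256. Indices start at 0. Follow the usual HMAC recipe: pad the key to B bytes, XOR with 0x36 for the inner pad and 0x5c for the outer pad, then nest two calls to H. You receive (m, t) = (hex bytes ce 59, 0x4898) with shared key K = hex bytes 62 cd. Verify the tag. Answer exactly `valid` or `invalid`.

Key hex bytes 62 cd is 2 bytes ≤ B = 7; zero-pad to 7 bytes: K' = 62 cd 00 00 00 00 00.
K' ⊕ ipad = 54 fb 36 36 36 36 36; K' ⊕ opad = 3e 91 5c 5c 5c 5c 5c.
Inner hash: even-index sum = 335 mod 256 = 79; odd-index sum = 565 mod 256 = 53 → 4f 35.
Outer hash (recomputed tag): even-index sum = 391 mod 256 = 135; odd-index sum = 408 mod 256 = 152 → 87 98.
Recomputed tag = 8798; claimed = 4898 → mismatch.

invalid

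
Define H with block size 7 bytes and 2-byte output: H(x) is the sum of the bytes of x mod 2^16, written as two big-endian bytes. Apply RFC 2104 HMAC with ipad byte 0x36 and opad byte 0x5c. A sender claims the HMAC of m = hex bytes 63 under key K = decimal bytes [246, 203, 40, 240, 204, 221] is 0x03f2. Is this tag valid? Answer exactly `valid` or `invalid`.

Key decimal bytes [246, 203, 40, 240, 204, 221] = f6 cb 28 f0 cc dd is 6 bytes ≤ B = 7; zero-pad to 7 bytes: K' = f6 cb 28 f0 cc dd 00.
K' ⊕ ipad = c0 fd 1e c6 fa eb 36; K' ⊕ opad = aa 97 74 ac 90 81 5c.
Inner hash: sum = 192+253+30+198+250+235+54+99 = 1311 → 05 1f.
Outer hash (recomputed tag): sum = 170+151+116+172+144+129+92+5+31 = 1010 → 03 f2.
Recomputed tag = 03f2; claimed = 03f2 → match.

valid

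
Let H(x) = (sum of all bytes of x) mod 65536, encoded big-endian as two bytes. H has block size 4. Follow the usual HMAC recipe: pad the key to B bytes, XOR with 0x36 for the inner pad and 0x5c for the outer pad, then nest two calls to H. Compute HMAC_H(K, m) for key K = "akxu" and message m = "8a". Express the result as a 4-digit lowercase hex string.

01a0

Key "akxu" = 61 6b 78 75 is exactly B = 4 bytes: K' = 61 6b 78 75.
K' ⊕ ipad = 57 5d 4e 43.  K' ⊕ opad = 3d 37 24 29.
Inner input = (K'⊕ipad) ∥ m = 57 5d 4e 43 ∥ 38 61.
Inner hash: sum = 87+93+78+67+56+97 = 478 → 01 de.
Outer input = (K'⊕opad) ∥ inner = 3d 37 24 29 ∥ 01 de.
Outer hash (tag): sum = 61+55+36+41+1+222 = 416 → 01 a0.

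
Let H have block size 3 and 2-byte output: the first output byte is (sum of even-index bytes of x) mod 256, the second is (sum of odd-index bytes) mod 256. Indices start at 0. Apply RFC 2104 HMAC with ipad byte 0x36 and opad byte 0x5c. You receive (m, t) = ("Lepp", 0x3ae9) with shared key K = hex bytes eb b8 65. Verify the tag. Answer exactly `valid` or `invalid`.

Key hex bytes eb b8 65 is exactly B = 3 bytes: K' = eb b8 65.
K' ⊕ ipad = dd 8e 53; K' ⊕ opad = b7 e4 39.
Inner hash: even-index sum = 517 mod 256 = 5; odd-index sum = 330 mod 256 = 74 → 05 4a.
Outer hash (recomputed tag): even-index sum = 314 mod 256 = 58; odd-index sum = 233 mod 256 = 233 → 3a e9.
Recomputed tag = 3ae9; claimed = 3ae9 → match.

valid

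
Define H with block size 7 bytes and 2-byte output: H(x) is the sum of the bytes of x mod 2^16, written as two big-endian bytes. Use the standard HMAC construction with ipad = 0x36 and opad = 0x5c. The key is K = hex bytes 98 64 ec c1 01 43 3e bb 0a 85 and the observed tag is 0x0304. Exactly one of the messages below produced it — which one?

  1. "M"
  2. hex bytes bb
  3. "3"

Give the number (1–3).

Key hex bytes 98 64 ec c1 01 43 3e bb 0a 85 is 10 bytes > B = 7, so hash it first: H(key) = 04 75, then zero-pad to 7 bytes: K' = 04 75 00 00 00 00 00.
K' ⊕ ipad = 32 43 36 36 36 36 36; K' ⊕ opad = 58 29 5c 5c 5c 5c 5c.
m1: inner = H(32 43 36 36 36 36 36 4d) = 01 d0; tag = H(58 29 5c 5c 5c 5c 5c 01 d0) = 031e
m2: inner = H(32 43 36 36 36 36 36 bb) = 02 3e; tag = H(58 29 5c 5c 5c 5c 5c 02 3e) = 028d
m3: inner = H(32 43 36 36 36 36 36 33) = 01 b6; tag = H(58 29 5c 5c 5c 5c 5c 01 b6) = 0304 ← matches

3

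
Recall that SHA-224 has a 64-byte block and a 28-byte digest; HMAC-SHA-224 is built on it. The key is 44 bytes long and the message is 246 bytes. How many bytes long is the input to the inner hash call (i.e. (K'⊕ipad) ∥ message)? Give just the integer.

310

Key is 44 ≤ 64 bytes, zero-padded: |K'| = 64.
Inner input = (K'⊕ipad) ∥ m → 64 + 246 = 310 bytes.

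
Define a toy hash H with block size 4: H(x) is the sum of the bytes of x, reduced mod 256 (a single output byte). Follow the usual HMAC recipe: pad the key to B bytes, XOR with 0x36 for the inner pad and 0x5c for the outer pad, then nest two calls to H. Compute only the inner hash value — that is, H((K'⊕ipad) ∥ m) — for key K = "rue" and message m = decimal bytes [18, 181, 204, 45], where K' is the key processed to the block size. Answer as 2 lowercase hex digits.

d0

Key "rue" = 72 75 65 is 3 bytes ≤ B = 4; zero-pad to 4 bytes: K' = 72 75 65 00.
K' ⊕ ipad = 44 43 53 36.
Inner input = 44 43 53 36 ∥ 12 b5 cc 2d.
Inner hash: sum = 68+67+83+54+18+181+204+45 = 720; mod 256 = 208 → d0.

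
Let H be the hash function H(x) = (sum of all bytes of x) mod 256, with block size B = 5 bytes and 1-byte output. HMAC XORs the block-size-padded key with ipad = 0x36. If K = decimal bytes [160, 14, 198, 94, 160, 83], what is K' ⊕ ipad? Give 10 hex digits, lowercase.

f336363636

Key decimal bytes [160, 14, 198, 94, 160, 83] = a0 0e c6 5e a0 53 is 6 bytes > B = 5, so hash it first: H(key) = c5, then zero-pad to 5 bytes: K' = c5 00 00 00 00.
XOR each byte with 0x36: c5⊕36=f3, 00⊕36=36, 00⊕36=36, 00⊕36=36, 00⊕36=36.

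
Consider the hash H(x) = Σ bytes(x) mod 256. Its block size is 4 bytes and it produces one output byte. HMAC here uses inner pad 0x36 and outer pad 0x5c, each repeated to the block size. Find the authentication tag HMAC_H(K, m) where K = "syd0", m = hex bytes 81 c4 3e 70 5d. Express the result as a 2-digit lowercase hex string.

34

Key "syd0" = 73 79 64 30 is exactly B = 4 bytes: K' = 73 79 64 30.
K' ⊕ ipad = 45 4f 52 06.  K' ⊕ opad = 2f 25 38 6c.
Inner input = (K'⊕ipad) ∥ m = 45 4f 52 06 ∥ 81 c4 3e 70 5d.
Inner hash: sum = 69+79+82+6+129+196+62+112+93 = 828; mod 256 = 60 → 3c.
Outer input = (K'⊕opad) ∥ inner = 2f 25 38 6c ∥ 3c.
Outer hash (tag): sum = 47+37+56+108+60 = 308; mod 256 = 52 → 34.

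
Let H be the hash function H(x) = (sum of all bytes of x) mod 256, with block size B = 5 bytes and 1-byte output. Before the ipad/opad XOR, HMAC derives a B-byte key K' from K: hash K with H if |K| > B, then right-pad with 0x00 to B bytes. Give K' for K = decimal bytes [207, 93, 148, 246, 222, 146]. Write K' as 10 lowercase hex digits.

|K| = 6 > B = 5, so first hash the key.
H(K): sum = 207+93+148+246+222+146 = 1062; mod 256 = 38 → 26.
Zero-pad H(K) = 26 to 5 bytes: K' = 26 00 00 00 00.

2600000000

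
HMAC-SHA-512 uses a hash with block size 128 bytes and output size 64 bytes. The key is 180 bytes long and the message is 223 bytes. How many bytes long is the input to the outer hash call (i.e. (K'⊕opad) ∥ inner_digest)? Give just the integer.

192

Key is 180 > 128 bytes, so it is hashed to 64 bytes then zero-padded to 128: |K'| = 128.
Outer input = (K'⊕opad) ∥ H(inner) → 128 + 64 = 192 bytes.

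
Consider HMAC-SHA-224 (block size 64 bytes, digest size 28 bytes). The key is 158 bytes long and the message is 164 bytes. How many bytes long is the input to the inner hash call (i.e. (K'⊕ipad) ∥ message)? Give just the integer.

Key is 158 > 64 bytes, so it is hashed to 28 bytes then zero-padded to 64: |K'| = 64.
Inner input = (K'⊕ipad) ∥ m → 64 + 164 = 228 bytes.

228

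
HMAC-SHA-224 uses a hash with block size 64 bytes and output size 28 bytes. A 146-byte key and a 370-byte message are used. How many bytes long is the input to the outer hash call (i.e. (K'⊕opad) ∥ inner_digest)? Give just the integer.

Key is 146 > 64 bytes, so it is hashed to 28 bytes then zero-padded to 64: |K'| = 64.
Outer input = (K'⊕opad) ∥ H(inner) → 64 + 28 = 92 bytes.

92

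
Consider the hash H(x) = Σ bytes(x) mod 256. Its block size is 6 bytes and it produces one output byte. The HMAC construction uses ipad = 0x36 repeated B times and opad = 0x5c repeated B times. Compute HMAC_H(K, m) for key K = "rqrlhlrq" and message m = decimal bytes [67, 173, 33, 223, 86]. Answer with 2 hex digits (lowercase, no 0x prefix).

Key "rqrlhlrq" = 72 71 72 6c 68 6c 72 71 is 8 bytes > B = 6, so hash it first: H(key) = 78, then zero-pad to 6 bytes: K' = 78 00 00 00 00 00.
K' ⊕ ipad = 4e 36 36 36 36 36.  K' ⊕ opad = 24 5c 5c 5c 5c 5c.
Inner input = (K'⊕ipad) ∥ m = 4e 36 36 36 36 36 ∥ 43 ad 21 df 56.
Inner hash: sum = 78+54+54+54+54+54+67+173+33+223+86 = 930; mod 256 = 162 → a2.
Outer input = (K'⊕opad) ∥ inner = 24 5c 5c 5c 5c 5c ∥ a2.
Outer hash (tag): sum = 36+92+92+92+92+92+162 = 658; mod 256 = 146 → 92.

92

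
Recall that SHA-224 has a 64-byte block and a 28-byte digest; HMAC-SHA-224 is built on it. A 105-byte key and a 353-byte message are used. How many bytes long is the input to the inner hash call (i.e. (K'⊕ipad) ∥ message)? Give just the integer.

Key is 105 > 64 bytes, so it is hashed to 28 bytes then zero-padded to 64: |K'| = 64.
Inner input = (K'⊕ipad) ∥ m → 64 + 353 = 417 bytes.

417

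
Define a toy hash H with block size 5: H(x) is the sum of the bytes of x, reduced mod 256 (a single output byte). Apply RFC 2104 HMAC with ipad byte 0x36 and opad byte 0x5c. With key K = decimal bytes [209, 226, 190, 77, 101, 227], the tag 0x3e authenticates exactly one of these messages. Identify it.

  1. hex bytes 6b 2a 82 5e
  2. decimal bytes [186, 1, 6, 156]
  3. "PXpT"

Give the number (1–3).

Key decimal bytes [209, 226, 190, 77, 101, 227] = d1 e2 be 4d 65 e3 is 6 bytes > B = 5, so hash it first: H(key) = 06, then zero-pad to 5 bytes: K' = 06 00 00 00 00.
K' ⊕ ipad = 30 36 36 36 36; K' ⊕ opad = 5a 5c 5c 5c 5c.
m1: inner = H(30 36 36 36 36 6b 2a 82 5e) = 7d; tag = H(5a 5c 5c 5c 5c 7d) = 47
m2: inner = H(30 36 36 36 36 ba 01 06 9c) = 65; tag = H(5a 5c 5c 5c 5c 65) = 2f
m3: inner = H(30 36 36 36 36 50 58 70 54) = 74; tag = H(5a 5c 5c 5c 5c 74) = 3e ← matches

3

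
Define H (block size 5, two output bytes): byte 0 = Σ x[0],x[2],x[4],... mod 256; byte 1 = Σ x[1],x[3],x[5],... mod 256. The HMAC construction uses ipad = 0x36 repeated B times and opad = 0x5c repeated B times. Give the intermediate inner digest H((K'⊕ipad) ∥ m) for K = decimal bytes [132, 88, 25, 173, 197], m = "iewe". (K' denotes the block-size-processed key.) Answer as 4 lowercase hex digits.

Key decimal bytes [132, 88, 25, 173, 197] = 84 58 19 ad c5 is exactly B = 5 bytes: K' = 84 58 19 ad c5.
K' ⊕ ipad = b2 6e 2f 9b f3.
Inner input = b2 6e 2f 9b f3 ∥ 69 65 77 65.
Inner hash: even-index sum = 670 mod 256 = 158; odd-index sum = 489 mod 256 = 233 → 9e e9.

9ee9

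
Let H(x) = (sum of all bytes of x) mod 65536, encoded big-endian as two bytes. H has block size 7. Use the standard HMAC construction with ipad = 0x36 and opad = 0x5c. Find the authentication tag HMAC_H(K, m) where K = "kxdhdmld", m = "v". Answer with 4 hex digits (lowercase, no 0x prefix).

0258

Key "kxdhdmld" = 6b 78 64 68 64 6d 6c 64 is 8 bytes > B = 7, so hash it first: H(key) = 03 50, then zero-pad to 7 bytes: K' = 03 50 00 00 00 00 00.
K' ⊕ ipad = 35 66 36 36 36 36 36.  K' ⊕ opad = 5f 0c 5c 5c 5c 5c 5c.
Inner input = (K'⊕ipad) ∥ m = 35 66 36 36 36 36 36 ∥ 76.
Inner hash: sum = 53+102+54+54+54+54+54+118 = 543 → 02 1f.
Outer input = (K'⊕opad) ∥ inner = 5f 0c 5c 5c 5c 5c 5c ∥ 02 1f.
Outer hash (tag): sum = 95+12+92+92+92+92+92+2+31 = 600 → 02 58.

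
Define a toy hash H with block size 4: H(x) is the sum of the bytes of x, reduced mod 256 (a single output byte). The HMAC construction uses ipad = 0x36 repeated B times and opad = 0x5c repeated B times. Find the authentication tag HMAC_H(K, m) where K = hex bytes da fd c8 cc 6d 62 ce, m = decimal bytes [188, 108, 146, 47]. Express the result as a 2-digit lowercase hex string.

31

Key hex bytes da fd c8 cc 6d 62 ce is 7 bytes > B = 4, so hash it first: H(key) = 08, then zero-pad to 4 bytes: K' = 08 00 00 00.
K' ⊕ ipad = 3e 36 36 36.  K' ⊕ opad = 54 5c 5c 5c.
Inner input = (K'⊕ipad) ∥ m = 3e 36 36 36 ∥ bc 6c 92 2f.
Inner hash: sum = 62+54+54+54+188+108+146+47 = 713; mod 256 = 201 → c9.
Outer input = (K'⊕opad) ∥ inner = 54 5c 5c 5c ∥ c9.
Outer hash (tag): sum = 84+92+92+92+201 = 561; mod 256 = 49 → 31.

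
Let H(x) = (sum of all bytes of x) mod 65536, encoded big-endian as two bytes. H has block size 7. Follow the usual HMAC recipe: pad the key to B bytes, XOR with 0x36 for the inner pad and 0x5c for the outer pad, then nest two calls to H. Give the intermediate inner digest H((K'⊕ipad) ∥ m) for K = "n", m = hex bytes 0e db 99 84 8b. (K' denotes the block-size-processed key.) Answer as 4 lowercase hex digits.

042d

Key "n" = 6e is 1 byte ≤ B = 7; zero-pad to 7 bytes: K' = 6e 00 00 00 00 00 00.
K' ⊕ ipad = 58 36 36 36 36 36 36.
Inner input = 58 36 36 36 36 36 36 ∥ 0e db 99 84 8b.
Inner hash: sum = 88+54+54+54+54+54+54+14+219+153+132+139 = 1069 → 04 2d.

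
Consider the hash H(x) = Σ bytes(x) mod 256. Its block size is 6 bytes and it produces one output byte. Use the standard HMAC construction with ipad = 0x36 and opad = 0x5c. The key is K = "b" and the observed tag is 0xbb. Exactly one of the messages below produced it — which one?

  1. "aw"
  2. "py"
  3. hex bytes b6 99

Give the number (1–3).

3

Key "b" = 62 is 1 byte ≤ B = 6; zero-pad to 6 bytes: K' = 62 00 00 00 00 00.
K' ⊕ ipad = 54 36 36 36 36 36; K' ⊕ opad = 3e 5c 5c 5c 5c 5c.
m1: inner = H(54 36 36 36 36 36 61 77) = 3a; tag = H(3e 5c 5c 5c 5c 5c 3a) = 44
m2: inner = H(54 36 36 36 36 36 70 79) = 4b; tag = H(3e 5c 5c 5c 5c 5c 4b) = 55
m3: inner = H(54 36 36 36 36 36 b6 99) = b1; tag = H(3e 5c 5c 5c 5c 5c b1) = bb ← matches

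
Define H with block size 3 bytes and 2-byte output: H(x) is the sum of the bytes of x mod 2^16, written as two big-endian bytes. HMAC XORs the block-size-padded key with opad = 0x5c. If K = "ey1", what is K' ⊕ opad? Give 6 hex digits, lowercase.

Key "ey1" = 65 79 31 is exactly B = 3 bytes: K' = 65 79 31.
XOR each byte with 0x5c: 65⊕5c=39, 79⊕5c=25, 31⊕5c=6d.

39256d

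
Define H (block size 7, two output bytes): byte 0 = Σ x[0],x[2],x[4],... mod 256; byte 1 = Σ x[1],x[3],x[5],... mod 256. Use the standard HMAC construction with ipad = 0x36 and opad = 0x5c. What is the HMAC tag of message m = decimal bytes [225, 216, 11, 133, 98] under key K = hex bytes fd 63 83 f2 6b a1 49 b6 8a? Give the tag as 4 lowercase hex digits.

Key hex bytes fd 63 83 f2 6b a1 49 b6 8a is 9 bytes > B = 7, so hash it first: H(key) = be ac, then zero-pad to 7 bytes: K' = be ac 00 00 00 00 00.
K' ⊕ ipad = 88 9a 36 36 36 36 36.  K' ⊕ opad = e2 f0 5c 5c 5c 5c 5c.
Inner input = (K'⊕ipad) ∥ m = 88 9a 36 36 36 36 36 ∥ e1 d8 0b 85 62.
Inner hash: even-index sum = 647 mod 256 = 135; odd-index sum = 596 mod 256 = 84 → 87 54.
Outer input = (K'⊕opad) ∥ inner = e2 f0 5c 5c 5c 5c 5c ∥ 87 54.
Outer hash (tag): even-index sum = 586 mod 256 = 74; odd-index sum = 559 mod 256 = 47 → 4a 2f.

4a2f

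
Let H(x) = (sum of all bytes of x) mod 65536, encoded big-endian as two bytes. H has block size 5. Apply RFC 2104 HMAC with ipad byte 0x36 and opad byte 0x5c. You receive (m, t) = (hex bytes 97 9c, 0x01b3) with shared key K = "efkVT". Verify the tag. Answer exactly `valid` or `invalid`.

valid

Key "efkVT" = 65 66 6b 56 54 is exactly B = 5 bytes: K' = 65 66 6b 56 54.
K' ⊕ ipad = 53 50 5d 60 62; K' ⊕ opad = 39 3a 37 0a 08.
Inner hash: sum = 83+80+93+96+98+151+156 = 757 → 02 f5.
Outer hash (recomputed tag): sum = 57+58+55+10+8+2+245 = 435 → 01 b3.
Recomputed tag = 01b3; claimed = 01b3 → match.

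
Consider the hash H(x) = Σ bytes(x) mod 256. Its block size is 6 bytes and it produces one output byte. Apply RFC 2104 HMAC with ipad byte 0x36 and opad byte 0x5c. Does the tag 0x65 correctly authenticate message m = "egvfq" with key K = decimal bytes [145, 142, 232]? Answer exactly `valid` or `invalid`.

invalid

Key decimal bytes [145, 142, 232] = 91 8e e8 is 3 bytes ≤ B = 6; zero-pad to 6 bytes: K' = 91 8e e8 00 00 00.
K' ⊕ ipad = a7 b8 de 36 36 36; K' ⊕ opad = cd d2 b4 5c 5c 5c.
Inner hash: sum = 167+184+222+54+54+54+101+103+118+102+113 = 1272; mod 256 = 248 → f8.
Outer hash (recomputed tag): sum = 205+210+180+92+92+92+248 = 1119; mod 256 = 95 → 5f.
Recomputed tag = 5f; claimed = 65 → mismatch.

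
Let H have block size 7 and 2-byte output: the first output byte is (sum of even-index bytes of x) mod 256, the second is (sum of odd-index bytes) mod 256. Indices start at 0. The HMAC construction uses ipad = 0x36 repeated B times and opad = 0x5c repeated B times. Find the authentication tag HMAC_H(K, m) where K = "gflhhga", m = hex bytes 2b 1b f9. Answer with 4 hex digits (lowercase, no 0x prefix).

Key "gflhhga" = 67 66 6c 68 68 67 61 is exactly B = 7 bytes: K' = 67 66 6c 68 68 67 61.
K' ⊕ ipad = 51 50 5a 5e 5e 51 57.  K' ⊕ opad = 3b 3a 30 34 34 3b 3d.
Inner input = (K'⊕ipad) ∥ m = 51 50 5a 5e 5e 51 57 ∥ 2b 1b f9.
Inner hash: even-index sum = 379 mod 256 = 123; odd-index sum = 547 mod 256 = 35 → 7b 23.
Outer input = (K'⊕opad) ∥ inner = 3b 3a 30 34 34 3b 3d ∥ 7b 23.
Outer hash (tag): even-index sum = 255 mod 256 = 255; odd-index sum = 292 mod 256 = 36 → ff 24.

ff24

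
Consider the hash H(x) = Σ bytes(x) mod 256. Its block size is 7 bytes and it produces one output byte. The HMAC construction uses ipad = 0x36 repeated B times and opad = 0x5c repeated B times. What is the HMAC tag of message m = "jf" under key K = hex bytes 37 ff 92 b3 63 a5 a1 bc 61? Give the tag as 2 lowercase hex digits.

d0

Key hex bytes 37 ff 92 b3 63 a5 a1 bc 61 is 9 bytes > B = 7, so hash it first: H(key) = 41, then zero-pad to 7 bytes: K' = 41 00 00 00 00 00 00.
K' ⊕ ipad = 77 36 36 36 36 36 36.  K' ⊕ opad = 1d 5c 5c 5c 5c 5c 5c.
Inner input = (K'⊕ipad) ∥ m = 77 36 36 36 36 36 36 ∥ 6a 66.
Inner hash: sum = 119+54+54+54+54+54+54+106+102 = 651; mod 256 = 139 → 8b.
Outer input = (K'⊕opad) ∥ inner = 1d 5c 5c 5c 5c 5c 5c ∥ 8b.
Outer hash (tag): sum = 29+92+92+92+92+92+92+139 = 720; mod 256 = 208 → d0.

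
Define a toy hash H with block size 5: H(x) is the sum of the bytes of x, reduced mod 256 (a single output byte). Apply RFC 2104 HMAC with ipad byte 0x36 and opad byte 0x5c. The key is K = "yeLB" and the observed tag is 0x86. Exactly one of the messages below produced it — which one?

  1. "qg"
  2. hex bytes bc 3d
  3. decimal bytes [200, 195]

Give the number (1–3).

1

Key "yeLB" = 79 65 4c 42 is 4 bytes ≤ B = 5; zero-pad to 5 bytes: K' = 79 65 4c 42 00.
K' ⊕ ipad = 4f 53 7a 74 36; K' ⊕ opad = 25 39 10 1e 5c.
m1: inner = H(4f 53 7a 74 36 71 67) = 9e; tag = H(25 39 10 1e 5c 9e) = 86 ← matches
m2: inner = H(4f 53 7a 74 36 bc 3d) = bf; tag = H(25 39 10 1e 5c bf) = a7
m3: inner = H(4f 53 7a 74 36 c8 c3) = 51; tag = H(25 39 10 1e 5c 51) = 39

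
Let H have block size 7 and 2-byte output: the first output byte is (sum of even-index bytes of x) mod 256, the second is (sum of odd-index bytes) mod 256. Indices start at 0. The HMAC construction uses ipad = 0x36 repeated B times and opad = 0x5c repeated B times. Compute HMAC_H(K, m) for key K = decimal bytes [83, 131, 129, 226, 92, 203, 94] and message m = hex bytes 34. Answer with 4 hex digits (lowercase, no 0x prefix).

a822

Key decimal bytes [83, 131, 129, 226, 92, 203, 94] = 53 83 81 e2 5c cb 5e is exactly B = 7 bytes: K' = 53 83 81 e2 5c cb 5e.
K' ⊕ ipad = 65 b5 b7 d4 6a fd 68.  K' ⊕ opad = 0f df dd be 00 97 02.
Inner input = (K'⊕ipad) ∥ m = 65 b5 b7 d4 6a fd 68 ∥ 34.
Inner hash: even-index sum = 494 mod 256 = 238; odd-index sum = 698 mod 256 = 186 → ee ba.
Outer input = (K'⊕opad) ∥ inner = 0f df dd be 00 97 02 ∥ ee ba.
Outer hash (tag): even-index sum = 424 mod 256 = 168; odd-index sum = 802 mod 256 = 34 → a8 22.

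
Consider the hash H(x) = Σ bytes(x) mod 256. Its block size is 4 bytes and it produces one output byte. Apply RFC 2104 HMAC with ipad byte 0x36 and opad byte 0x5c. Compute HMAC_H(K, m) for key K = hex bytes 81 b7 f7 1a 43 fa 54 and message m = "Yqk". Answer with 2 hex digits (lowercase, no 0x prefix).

5d

Key hex bytes 81 b7 f7 1a 43 fa 54 is 7 bytes > B = 4, so hash it first: H(key) = da, then zero-pad to 4 bytes: K' = da 00 00 00.
K' ⊕ ipad = ec 36 36 36.  K' ⊕ opad = 86 5c 5c 5c.
Inner input = (K'⊕ipad) ∥ m = ec 36 36 36 ∥ 59 71 6b.
Inner hash: sum = 236+54+54+54+89+113+107 = 707; mod 256 = 195 → c3.
Outer input = (K'⊕opad) ∥ inner = 86 5c 5c 5c ∥ c3.
Outer hash (tag): sum = 134+92+92+92+195 = 605; mod 256 = 93 → 5d.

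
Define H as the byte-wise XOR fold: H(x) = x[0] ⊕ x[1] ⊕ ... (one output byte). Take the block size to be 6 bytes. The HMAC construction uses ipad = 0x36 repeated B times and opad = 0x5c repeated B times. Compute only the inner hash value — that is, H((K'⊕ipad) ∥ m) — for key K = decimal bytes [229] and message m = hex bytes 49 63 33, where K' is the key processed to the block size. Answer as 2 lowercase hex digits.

fc

Key decimal bytes [229] = e5 is 1 byte ≤ B = 6; zero-pad to 6 bytes: K' = e5 00 00 00 00 00.
K' ⊕ ipad = d3 36 36 36 36 36.
Inner input = d3 36 36 36 36 36 ∥ 49 63 33.
Inner hash: XOR d3⊕36⊕36⊕36⊕36⊕36⊕49⊕63⊕33 = fc.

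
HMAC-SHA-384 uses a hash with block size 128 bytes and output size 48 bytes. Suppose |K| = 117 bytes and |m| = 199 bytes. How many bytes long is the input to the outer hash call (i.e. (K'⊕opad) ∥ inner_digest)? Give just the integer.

Key is 117 ≤ 128 bytes, zero-padded: |K'| = 128.
Outer input = (K'⊕opad) ∥ H(inner) → 128 + 48 = 176 bytes.

176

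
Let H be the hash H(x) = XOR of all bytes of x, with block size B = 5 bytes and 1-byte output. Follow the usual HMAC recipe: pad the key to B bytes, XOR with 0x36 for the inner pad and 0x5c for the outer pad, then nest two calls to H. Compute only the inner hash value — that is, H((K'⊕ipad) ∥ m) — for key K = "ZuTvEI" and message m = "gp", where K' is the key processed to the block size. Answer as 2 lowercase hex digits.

Key "ZuTvEI" = 5a 75 54 76 45 49 is 6 bytes > B = 5, so hash it first: H(key) = 01, then zero-pad to 5 bytes: K' = 01 00 00 00 00.
K' ⊕ ipad = 37 36 36 36 36.
Inner input = 37 36 36 36 36 ∥ 67 70.
Inner hash: XOR 37⊕36⊕36⊕36⊕36⊕67⊕70 = 20.

20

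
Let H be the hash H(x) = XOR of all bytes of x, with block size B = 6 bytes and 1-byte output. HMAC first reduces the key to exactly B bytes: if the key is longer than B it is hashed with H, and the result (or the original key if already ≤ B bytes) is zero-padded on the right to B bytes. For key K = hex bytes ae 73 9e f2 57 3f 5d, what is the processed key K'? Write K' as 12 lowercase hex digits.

840000000000

|K| = 7 > B = 6, so first hash the key.
H(K): XOR ae⊕73⊕9e⊕f2⊕57⊕3f⊕5d = 84.
Zero-pad H(K) = 84 to 6 bytes: K' = 84 00 00 00 00 00.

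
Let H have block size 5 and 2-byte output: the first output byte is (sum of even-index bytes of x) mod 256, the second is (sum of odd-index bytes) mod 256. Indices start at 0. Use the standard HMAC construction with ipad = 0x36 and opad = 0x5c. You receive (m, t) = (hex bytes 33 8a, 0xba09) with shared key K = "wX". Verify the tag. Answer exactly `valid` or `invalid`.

Key "wX" = 77 58 is 2 bytes ≤ B = 5; zero-pad to 5 bytes: K' = 77 58 00 00 00.
K' ⊕ ipad = 41 6e 36 36 36; K' ⊕ opad = 2b 04 5c 5c 5c.
Inner hash: even-index sum = 311 mod 256 = 55; odd-index sum = 215 mod 256 = 215 → 37 d7.
Outer hash (recomputed tag): even-index sum = 442 mod 256 = 186; odd-index sum = 151 mod 256 = 151 → ba 97.
Recomputed tag = ba97; claimed = ba09 → mismatch.

invalid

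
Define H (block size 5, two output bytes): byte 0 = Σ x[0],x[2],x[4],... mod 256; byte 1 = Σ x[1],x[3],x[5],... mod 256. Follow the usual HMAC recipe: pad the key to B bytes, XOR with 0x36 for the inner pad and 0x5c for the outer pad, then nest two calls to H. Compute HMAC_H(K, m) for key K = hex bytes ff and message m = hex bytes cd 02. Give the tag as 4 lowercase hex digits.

Key hex bytes ff is 1 byte ≤ B = 5; zero-pad to 5 bytes: K' = ff 00 00 00 00.
K' ⊕ ipad = c9 36 36 36 36.  K' ⊕ opad = a3 5c 5c 5c 5c.
Inner input = (K'⊕ipad) ∥ m = c9 36 36 36 36 ∥ cd 02.
Inner hash: even-index sum = 311 mod 256 = 55; odd-index sum = 313 mod 256 = 57 → 37 39.
Outer input = (K'⊕opad) ∥ inner = a3 5c 5c 5c 5c ∥ 37 39.
Outer hash (tag): even-index sum = 404 mod 256 = 148; odd-index sum = 239 mod 256 = 239 → 94 ef.

94ef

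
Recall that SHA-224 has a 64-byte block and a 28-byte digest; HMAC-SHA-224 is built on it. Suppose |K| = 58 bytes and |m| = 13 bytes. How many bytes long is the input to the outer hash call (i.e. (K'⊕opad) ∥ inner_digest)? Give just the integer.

Key is 58 ≤ 64 bytes, zero-padded: |K'| = 64.
Outer input = (K'⊕opad) ∥ H(inner) → 64 + 28 = 92 bytes.

92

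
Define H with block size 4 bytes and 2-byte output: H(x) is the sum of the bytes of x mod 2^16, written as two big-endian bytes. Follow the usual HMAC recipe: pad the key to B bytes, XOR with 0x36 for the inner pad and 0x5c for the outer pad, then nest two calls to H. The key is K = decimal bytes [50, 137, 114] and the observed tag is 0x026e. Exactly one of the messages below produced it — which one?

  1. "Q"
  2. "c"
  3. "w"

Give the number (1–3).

Key decimal bytes [50, 137, 114] = 32 89 72 is 3 bytes ≤ B = 4; zero-pad to 4 bytes: K' = 32 89 72 00.
K' ⊕ ipad = 04 bf 44 36; K' ⊕ opad = 6e d5 2e 5c.
m1: inner = H(04 bf 44 36 51) = 01 8e; tag = H(6e d5 2e 5c 01 8e) = 025c
m2: inner = H(04 bf 44 36 63) = 01 a0; tag = H(6e d5 2e 5c 01 a0) = 026e ← matches
m3: inner = H(04 bf 44 36 77) = 01 b4; tag = H(6e d5 2e 5c 01 b4) = 0282

2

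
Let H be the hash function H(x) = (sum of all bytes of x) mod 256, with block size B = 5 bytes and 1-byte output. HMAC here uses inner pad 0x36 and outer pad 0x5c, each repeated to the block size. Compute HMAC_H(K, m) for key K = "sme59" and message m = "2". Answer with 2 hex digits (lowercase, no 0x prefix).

Key "sme59" = 73 6d 65 35 39 is exactly B = 5 bytes: K' = 73 6d 65 35 39.
K' ⊕ ipad = 45 5b 53 03 0f.  K' ⊕ opad = 2f 31 39 69 65.
Inner input = (K'⊕ipad) ∥ m = 45 5b 53 03 0f ∥ 32.
Inner hash: sum = 69+91+83+3+15+50 = 311; mod 256 = 55 → 37.
Outer input = (K'⊕opad) ∥ inner = 2f 31 39 69 65 ∥ 37.
Outer hash (tag): sum = 47+49+57+105+101+55 = 414; mod 256 = 158 → 9e.

9e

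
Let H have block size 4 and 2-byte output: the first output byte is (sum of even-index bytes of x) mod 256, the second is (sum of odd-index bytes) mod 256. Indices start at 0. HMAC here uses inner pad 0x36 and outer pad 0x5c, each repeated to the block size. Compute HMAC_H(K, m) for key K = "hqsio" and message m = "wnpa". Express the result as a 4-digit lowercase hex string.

0bd3

Key "hqsio" = 68 71 73 69 6f is 5 bytes > B = 4, so hash it first: H(key) = 4a da, then zero-pad to 4 bytes: K' = 4a da 00 00.
K' ⊕ ipad = 7c ec 36 36.  K' ⊕ opad = 16 86 5c 5c.
Inner input = (K'⊕ipad) ∥ m = 7c ec 36 36 ∥ 77 6e 70 61.
Inner hash: even-index sum = 409 mod 256 = 153; odd-index sum = 497 mod 256 = 241 → 99 f1.
Outer input = (K'⊕opad) ∥ inner = 16 86 5c 5c ∥ 99 f1.
Outer hash (tag): even-index sum = 267 mod 256 = 11; odd-index sum = 467 mod 256 = 211 → 0b d3.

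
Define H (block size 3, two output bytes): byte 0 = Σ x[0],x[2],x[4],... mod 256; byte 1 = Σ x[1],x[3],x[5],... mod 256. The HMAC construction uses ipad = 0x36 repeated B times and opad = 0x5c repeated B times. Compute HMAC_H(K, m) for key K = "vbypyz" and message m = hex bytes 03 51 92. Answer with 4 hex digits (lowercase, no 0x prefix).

Key "vbypyz" = 76 62 79 70 79 7a is 6 bytes > B = 3, so hash it first: H(key) = 68 4c, then zero-pad to 3 bytes: K' = 68 4c 00.
K' ⊕ ipad = 5e 7a 36.  K' ⊕ opad = 34 10 5c.
Inner input = (K'⊕ipad) ∥ m = 5e 7a 36 ∥ 03 51 92.
Inner hash: even-index sum = 229 mod 256 = 229; odd-index sum = 271 mod 256 = 15 → e5 0f.
Outer input = (K'⊕opad) ∥ inner = 34 10 5c ∥ e5 0f.
Outer hash (tag): even-index sum = 159 mod 256 = 159; odd-index sum = 245 mod 256 = 245 → 9f f5.

9ff5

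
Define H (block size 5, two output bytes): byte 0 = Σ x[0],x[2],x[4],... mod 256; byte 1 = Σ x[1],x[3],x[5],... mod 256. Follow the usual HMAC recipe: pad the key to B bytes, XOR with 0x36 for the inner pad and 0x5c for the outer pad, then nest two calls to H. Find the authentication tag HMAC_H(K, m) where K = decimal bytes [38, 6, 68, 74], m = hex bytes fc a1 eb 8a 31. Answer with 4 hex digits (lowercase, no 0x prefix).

Key decimal bytes [38, 6, 68, 74] = 26 06 44 4a is 4 bytes ≤ B = 5; zero-pad to 5 bytes: K' = 26 06 44 4a 00.
K' ⊕ ipad = 10 30 72 7c 36.  K' ⊕ opad = 7a 5a 18 16 5c.
Inner input = (K'⊕ipad) ∥ m = 10 30 72 7c 36 ∥ fc a1 eb 8a 31.
Inner hash: even-index sum = 483 mod 256 = 227; odd-index sum = 708 mod 256 = 196 → e3 c4.
Outer input = (K'⊕opad) ∥ inner = 7a 5a 18 16 5c ∥ e3 c4.
Outer hash (tag): even-index sum = 434 mod 256 = 178; odd-index sum = 339 mod 256 = 83 → b2 53.

b253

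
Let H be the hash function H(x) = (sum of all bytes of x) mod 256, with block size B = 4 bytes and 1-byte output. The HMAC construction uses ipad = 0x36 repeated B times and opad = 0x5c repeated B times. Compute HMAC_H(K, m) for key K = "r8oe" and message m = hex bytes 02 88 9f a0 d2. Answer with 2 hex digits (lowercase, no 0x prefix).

97

Key "r8oe" = 72 38 6f 65 is exactly B = 4 bytes: K' = 72 38 6f 65.
K' ⊕ ipad = 44 0e 59 53.  K' ⊕ opad = 2e 64 33 39.
Inner input = (K'⊕ipad) ∥ m = 44 0e 59 53 ∥ 02 88 9f a0 d2.
Inner hash: sum = 68+14+89+83+2+136+159+160+210 = 921; mod 256 = 153 → 99.
Outer input = (K'⊕opad) ∥ inner = 2e 64 33 39 ∥ 99.
Outer hash (tag): sum = 46+100+51+57+153 = 407; mod 256 = 151 → 97.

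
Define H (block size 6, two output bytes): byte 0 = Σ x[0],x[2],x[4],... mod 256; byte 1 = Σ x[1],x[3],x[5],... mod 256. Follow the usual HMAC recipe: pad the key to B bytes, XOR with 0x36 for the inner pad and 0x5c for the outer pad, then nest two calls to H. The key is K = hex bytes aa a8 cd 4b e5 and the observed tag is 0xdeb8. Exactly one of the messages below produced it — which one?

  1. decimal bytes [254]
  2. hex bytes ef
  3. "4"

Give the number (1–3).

Key hex bytes aa a8 cd 4b e5 is 5 bytes ≤ B = 6; zero-pad to 6 bytes: K' = aa a8 cd 4b e5 00.
K' ⊕ ipad = 9c 9e fb 7d d3 36; K' ⊕ opad = f6 f4 91 17 b9 5c.
m1: inner = H(9c 9e fb 7d d3 36 fe) = 68 51; tag = H(f6 f4 91 17 b9 5c 68 51) = a8b8
m2: inner = H(9c 9e fb 7d d3 36 ef) = 59 51; tag = H(f6 f4 91 17 b9 5c 59 51) = 99b8
m3: inner = H(9c 9e fb 7d d3 36 34) = 9e 51; tag = H(f6 f4 91 17 b9 5c 9e 51) = deb8 ← matches

3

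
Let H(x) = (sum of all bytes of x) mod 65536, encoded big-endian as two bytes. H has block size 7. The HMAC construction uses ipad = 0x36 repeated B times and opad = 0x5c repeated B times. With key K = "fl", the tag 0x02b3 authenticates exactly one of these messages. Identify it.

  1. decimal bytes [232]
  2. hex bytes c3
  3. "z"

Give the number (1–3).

Key "fl" = 66 6c is 2 bytes ≤ B = 7; zero-pad to 7 bytes: K' = 66 6c 00 00 00 00 00.
K' ⊕ ipad = 50 5a 36 36 36 36 36; K' ⊕ opad = 3a 30 5c 5c 5c 5c 5c.
m1: inner = H(50 5a 36 36 36 36 36 e8) = 02 a0; tag = H(3a 30 5c 5c 5c 5c 5c 02 a0) = 02d8
m2: inner = H(50 5a 36 36 36 36 36 c3) = 02 7b; tag = H(3a 30 5c 5c 5c 5c 5c 02 7b) = 02b3 ← matches
m3: inner = H(50 5a 36 36 36 36 36 7a) = 02 32; tag = H(3a 30 5c 5c 5c 5c 5c 02 32) = 026a

2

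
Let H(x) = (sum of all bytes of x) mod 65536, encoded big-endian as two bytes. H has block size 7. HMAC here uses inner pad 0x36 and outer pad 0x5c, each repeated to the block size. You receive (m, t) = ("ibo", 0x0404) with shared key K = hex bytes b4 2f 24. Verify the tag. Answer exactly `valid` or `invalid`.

valid

Key hex bytes b4 2f 24 is 3 bytes ≤ B = 7; zero-pad to 7 bytes: K' = b4 2f 24 00 00 00 00.
K' ⊕ ipad = 82 19 12 36 36 36 36; K' ⊕ opad = e8 73 78 5c 5c 5c 5c.
Inner hash: sum = 130+25+18+54+54+54+54+105+98+111 = 703 → 02 bf.
Outer hash (recomputed tag): sum = 232+115+120+92+92+92+92+2+191 = 1028 → 04 04.
Recomputed tag = 0404; claimed = 0404 → match.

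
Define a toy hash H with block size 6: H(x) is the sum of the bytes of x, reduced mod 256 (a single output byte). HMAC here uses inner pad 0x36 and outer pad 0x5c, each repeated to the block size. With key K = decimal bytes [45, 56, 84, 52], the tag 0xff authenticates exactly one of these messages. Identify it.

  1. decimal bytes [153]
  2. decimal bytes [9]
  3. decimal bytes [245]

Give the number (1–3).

2

Key decimal bytes [45, 56, 84, 52] = 2d 38 54 34 is 4 bytes ≤ B = 6; zero-pad to 6 bytes: K' = 2d 38 54 34 00 00.
K' ⊕ ipad = 1b 0e 62 02 36 36; K' ⊕ opad = 71 64 08 68 5c 5c.
m1: inner = H(1b 0e 62 02 36 36 99) = 92; tag = H(71 64 08 68 5c 5c 92) = 8f
m2: inner = H(1b 0e 62 02 36 36 09) = 02; tag = H(71 64 08 68 5c 5c 02) = ff ← matches
m3: inner = H(1b 0e 62 02 36 36 f5) = ee; tag = H(71 64 08 68 5c 5c ee) = eb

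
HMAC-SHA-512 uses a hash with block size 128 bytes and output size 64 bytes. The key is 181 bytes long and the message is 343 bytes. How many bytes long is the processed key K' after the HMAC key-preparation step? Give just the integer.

Key is 181 > 128 bytes, so it is hashed to 64 bytes then zero-padded to 128: |K'| = 128.

128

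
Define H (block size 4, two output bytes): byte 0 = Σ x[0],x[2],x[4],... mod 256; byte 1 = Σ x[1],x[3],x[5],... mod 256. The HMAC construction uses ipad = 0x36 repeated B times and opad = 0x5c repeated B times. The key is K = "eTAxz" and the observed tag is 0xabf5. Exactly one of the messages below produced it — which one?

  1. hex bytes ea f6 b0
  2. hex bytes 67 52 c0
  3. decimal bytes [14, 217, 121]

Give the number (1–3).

Key "eTAxz" = 65 54 41 78 7a is 5 bytes > B = 4, so hash it first: H(key) = 20 cc, then zero-pad to 4 bytes: K' = 20 cc 00 00.
K' ⊕ ipad = 16 fa 36 36; K' ⊕ opad = 7c 90 5c 5c.
m1: inner = H(16 fa 36 36 ea f6 b0) = e6 26; tag = H(7c 90 5c 5c e6 26) = be12
m2: inner = H(16 fa 36 36 67 52 c0) = 73 82; tag = H(7c 90 5c 5c 73 82) = 4b6e
m3: inner = H(16 fa 36 36 0e d9 79) = d3 09; tag = H(7c 90 5c 5c d3 09) = abf5 ← matches

3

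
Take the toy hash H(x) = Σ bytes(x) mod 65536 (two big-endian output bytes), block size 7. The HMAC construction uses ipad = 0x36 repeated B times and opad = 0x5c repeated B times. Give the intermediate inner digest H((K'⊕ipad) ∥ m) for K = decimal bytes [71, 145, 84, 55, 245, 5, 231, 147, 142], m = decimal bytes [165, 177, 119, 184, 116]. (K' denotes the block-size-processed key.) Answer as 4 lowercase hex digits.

Key decimal bytes [71, 145, 84, 55, 245, 5, 231, 147, 142] = 47 91 54 37 f5 05 e7 93 8e is 9 bytes > B = 7, so hash it first: H(key) = 04 65, then zero-pad to 7 bytes: K' = 04 65 00 00 00 00 00.
K' ⊕ ipad = 32 53 36 36 36 36 36.
Inner input = 32 53 36 36 36 36 36 ∥ a5 b1 77 b8 74.
Inner hash: sum = 50+83+54+54+54+54+54+165+177+119+184+116 = 1164 → 04 8c.

048c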